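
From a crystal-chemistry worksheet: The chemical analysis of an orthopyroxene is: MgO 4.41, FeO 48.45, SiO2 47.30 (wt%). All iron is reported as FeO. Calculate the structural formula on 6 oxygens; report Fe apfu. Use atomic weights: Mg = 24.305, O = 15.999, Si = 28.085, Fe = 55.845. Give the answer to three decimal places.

1.716 Fe apfu

MgO: 4.41/40.304 = 0.10942 mol → 0.10942 mol Mg, 0.10942 mol O.
FeO: 48.45/71.844 = 0.67438 mol → 0.67438 mol Fe, 0.67438 mol O.
SiO2: 47.30/60.083 = 0.78724 mol → 0.78724 mol Si, 1.57448 mol O.
Total oxygen = 2.35828 mol. Normalization factor = 6/2.35828 = 2.54423.
Fe per 6 O = 0.67438 × 2.54423 = 1.716.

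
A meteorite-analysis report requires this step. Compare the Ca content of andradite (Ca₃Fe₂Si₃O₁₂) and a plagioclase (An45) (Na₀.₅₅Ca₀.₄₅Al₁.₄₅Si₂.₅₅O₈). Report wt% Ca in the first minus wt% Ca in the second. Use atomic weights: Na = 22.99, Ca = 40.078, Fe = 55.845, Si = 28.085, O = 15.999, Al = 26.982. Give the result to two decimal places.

Ca in Ca₃Fe₂Si₃O₁₂: molar mass 508.167 g/mol; 3×40.078 = 120.234 g → 23.66 wt%.
Ca in Na₀.₅₅Ca₀.₄₅Al₁.₄₅Si₂.₅₅O₈: molar mass 269.412 g/mol; 0.45×40.078 = 18.035 g → 6.69 wt%.
Difference = 23.66 − 6.69 = 16.97 percentage points.

16.97 percentage points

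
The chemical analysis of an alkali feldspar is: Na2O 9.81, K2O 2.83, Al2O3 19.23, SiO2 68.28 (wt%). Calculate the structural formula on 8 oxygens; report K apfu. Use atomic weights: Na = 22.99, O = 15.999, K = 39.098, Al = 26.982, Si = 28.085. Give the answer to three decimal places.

9.81 wt% Na2O ÷ 61.979 g/mol = 0.15828 mol, giving 0.31656 Na and 0.15828 O.
2.83 wt% K2O ÷ 94.195 g/mol = 0.03004 mol, giving 0.06008 K and 0.03004 O.
19.23 wt% Al2O3 ÷ 101.961 g/mol = 0.18860 mol, giving 0.37720 Al and 0.56580 O.
68.28 wt% SiO2 ÷ 60.083 g/mol = 1.13643 mol, giving 1.13643 Si and 2.27286 O.
Oxygen sums to 3.02698; scaling by 8/3.02698 = 2.64290 puts the formula on 8 O.
K: 0.06008 × 2.64290 = 0.159 atoms per formula unit.

0.159 K apfu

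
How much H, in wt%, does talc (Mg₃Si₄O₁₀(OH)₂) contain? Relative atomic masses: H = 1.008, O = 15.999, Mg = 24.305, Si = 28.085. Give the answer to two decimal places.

Molar mass of Mg₃Si₄O₁₀(OH)₂: 3*24.305 + 4*28.085 + 12*15.999 + 2*1.008 = 379.259 g/mol.
Mass of H per formula unit: 2 × 1.008 = 2.016 g.
Weight fraction H = 2.016 / 379.259 = 0.0053.

0.53 wt%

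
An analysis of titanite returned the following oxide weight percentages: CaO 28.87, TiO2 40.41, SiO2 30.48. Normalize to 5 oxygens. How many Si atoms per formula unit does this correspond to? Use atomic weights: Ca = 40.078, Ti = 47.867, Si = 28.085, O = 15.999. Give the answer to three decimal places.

28.87 wt% CaO ÷ 56.077 g/mol = 0.51483 mol, giving 0.51483 Ca and 0.51483 O.
40.41 wt% TiO2 ÷ 79.865 g/mol = 0.50598 mol, giving 0.50598 Ti and 1.01196 O.
30.48 wt% SiO2 ÷ 60.083 g/mol = 0.50730 mol, giving 0.50730 Si and 1.01460 O.
Oxygen sums to 2.54139; scaling by 5/2.54139 = 1.96743 puts the formula on 5 O.
Si: 0.50730 × 1.96743 = 0.998 atoms per formula unit.

0.998 Si apfu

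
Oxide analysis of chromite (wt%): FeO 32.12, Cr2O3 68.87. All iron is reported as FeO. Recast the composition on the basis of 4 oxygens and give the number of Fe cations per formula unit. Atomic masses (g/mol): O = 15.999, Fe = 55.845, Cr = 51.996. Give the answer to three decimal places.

FeO (M=71.844): mol = 0.44708; Fe = 0.44708, O = 0.44708.
Cr2O3 (M=151.989): mol = 0.45312; Cr = 0.90624, O = 1.35936.
ΣO = 1.80644; factor = 4/ΣO = 2.21430.
Fe apfu = 0.44708 × 2.21430 = 0.990.

0.990 Fe apfu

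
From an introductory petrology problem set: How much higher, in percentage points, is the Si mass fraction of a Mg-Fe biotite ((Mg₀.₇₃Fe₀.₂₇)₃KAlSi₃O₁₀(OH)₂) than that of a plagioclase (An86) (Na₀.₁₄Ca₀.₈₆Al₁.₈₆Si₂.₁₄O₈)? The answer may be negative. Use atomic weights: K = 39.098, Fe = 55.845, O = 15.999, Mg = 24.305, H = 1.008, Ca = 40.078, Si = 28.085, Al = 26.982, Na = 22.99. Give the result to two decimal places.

-2.75 percentage points

Si in (Mg₀.₇₃Fe₀.₂₇)₃KAlSi₃O₁₀(OH)₂: molar mass 442.801 g/mol; 3×28.085 = 84.255 g → 19.03 wt%.
Si in Na₀.₁₄Ca₀.₈₆Al₁.₈₆Si₂.₁₄O₈: molar mass 275.966 g/mol; 2.14×28.085 = 60.102 g → 21.78 wt%.
Difference = 19.03 − 21.78 = -2.75 percentage points.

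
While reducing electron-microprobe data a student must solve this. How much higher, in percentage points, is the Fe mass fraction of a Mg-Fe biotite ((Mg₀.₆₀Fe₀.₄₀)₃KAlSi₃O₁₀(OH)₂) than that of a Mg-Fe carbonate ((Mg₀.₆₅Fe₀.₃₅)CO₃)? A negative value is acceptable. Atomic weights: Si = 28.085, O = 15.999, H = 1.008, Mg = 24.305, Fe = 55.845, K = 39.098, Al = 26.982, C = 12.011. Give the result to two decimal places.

Fe in (Mg₀.₆₀Fe₀.₄₀)₃KAlSi₃O₁₀(OH)₂: molar mass 455.102 g/mol; 1.20×55.845 = 67.014 g → 14.73 wt%.
Fe in (Mg₀.₆₅Fe₀.₃₅)CO₃: molar mass 95.352 g/mol; 0.35×55.845 = 19.546 g → 20.50 wt%.
Difference = 14.73 − 20.50 = -5.77 percentage points.

-5.77 percentage points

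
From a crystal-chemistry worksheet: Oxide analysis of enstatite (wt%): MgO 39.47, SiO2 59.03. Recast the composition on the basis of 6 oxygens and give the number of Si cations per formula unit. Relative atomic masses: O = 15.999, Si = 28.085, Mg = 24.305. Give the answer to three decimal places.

39.47 wt% MgO ÷ 40.304 g/mol = 0.97931 mol, giving 0.97931 Mg and 0.97931 O.
59.03 wt% SiO2 ÷ 60.083 g/mol = 0.98247 mol, giving 0.98247 Si and 1.96494 O.
Oxygen sums to 2.94425; scaling by 6/2.94425 = 2.03787 puts the formula on 6 O.
Si: 0.98247 × 2.03787 = 2.002 atoms per formula unit.

2.002 Si apfu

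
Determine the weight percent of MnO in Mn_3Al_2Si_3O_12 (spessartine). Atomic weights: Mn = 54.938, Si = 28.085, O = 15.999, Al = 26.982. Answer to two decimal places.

M(Mn_3Al_2Si_3O_12) = 495.021 g/mol; M(MnO) = 70.937 g/mol.
Moles MnO per formula unit = 3 Mn ÷ 1 = 3.0000.
MnO fraction = (3.0000 × 70.937) / 495.021 = 212.811/495.021 = 0.4299.

42.99 wt%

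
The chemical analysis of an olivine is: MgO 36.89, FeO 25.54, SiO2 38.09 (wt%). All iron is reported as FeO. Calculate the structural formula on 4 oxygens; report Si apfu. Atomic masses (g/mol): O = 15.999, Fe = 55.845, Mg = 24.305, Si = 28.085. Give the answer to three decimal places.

0.999 Si apfu

MgO: 36.89/40.304 = 0.91529 mol → 0.91529 mol Mg, 0.91529 mol O.
FeO: 25.54/71.844 = 0.35549 mol → 0.35549 mol Fe, 0.35549 mol O.
SiO2: 38.09/60.083 = 0.63396 mol → 0.63396 mol Si, 1.26792 mol O.
Total oxygen = 2.53870 mol. Normalization factor = 4/2.53870 = 1.57561.
Si per 4 O = 0.63396 × 1.57561 = 0.999.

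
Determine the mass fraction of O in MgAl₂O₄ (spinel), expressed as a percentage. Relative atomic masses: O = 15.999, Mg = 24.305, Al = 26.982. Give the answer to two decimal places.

Formula mass = 1*24.305 + 2*26.982 + 4*15.999 = 142.265 g/mol, of which 63.996 g is O.
So O makes up 63.996/142.265 = 0.4498 of the mass, i.e. 44.98%.

44.98 wt%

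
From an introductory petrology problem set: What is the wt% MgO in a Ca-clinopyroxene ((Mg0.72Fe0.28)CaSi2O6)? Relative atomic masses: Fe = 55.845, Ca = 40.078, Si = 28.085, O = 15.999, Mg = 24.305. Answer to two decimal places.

12.88 wt%

Formula mass = 225.378 g/mol.
0.72 Mg → 0.7200 mol MgO per formula unit; M(MgO) = 40.304, so MgO mass = 29.019 g.
29.019/225.378 × 100 = 12.88 wt%.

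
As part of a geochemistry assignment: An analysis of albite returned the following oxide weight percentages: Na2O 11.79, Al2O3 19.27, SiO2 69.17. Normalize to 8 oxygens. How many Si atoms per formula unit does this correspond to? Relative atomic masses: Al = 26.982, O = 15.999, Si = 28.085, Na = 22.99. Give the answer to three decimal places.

11.79 wt% Na2O ÷ 61.979 g/mol = 0.19023 mol, giving 0.38046 Na and 0.19023 O.
19.27 wt% Al2O3 ÷ 101.961 g/mol = 0.18899 mol, giving 0.37798 Al and 0.56697 O.
69.17 wt% SiO2 ÷ 60.083 g/mol = 1.15124 mol, giving 1.15124 Si and 2.30248 O.
Oxygen sums to 3.05968; scaling by 8/3.05968 = 2.61465 puts the formula on 8 O.
Si: 1.15124 × 2.61465 = 3.010 atoms per formula unit.

3.010 Si apfu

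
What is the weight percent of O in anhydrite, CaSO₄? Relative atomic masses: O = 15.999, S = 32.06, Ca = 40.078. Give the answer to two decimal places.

M(CaSO₄) = 136.134 g/mol.
O contributes 4 × 15.999 = 63.996 g per mole.
63.996/136.134 = 0.4701 → 47.01%.

47.01 wt%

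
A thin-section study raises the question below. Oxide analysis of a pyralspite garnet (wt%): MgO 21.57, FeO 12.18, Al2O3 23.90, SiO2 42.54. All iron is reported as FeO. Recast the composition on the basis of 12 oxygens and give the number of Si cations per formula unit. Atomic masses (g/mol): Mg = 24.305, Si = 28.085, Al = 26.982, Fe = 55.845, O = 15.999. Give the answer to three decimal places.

MgO: 21.57/40.304 = 0.53518 mol → 0.53518 mol Mg, 0.53518 mol O.
FeO: 12.18/71.844 = 0.16953 mol → 0.16953 mol Fe, 0.16953 mol O.
Al2O3: 23.90/101.961 = 0.23440 mol → 0.46880 mol Al, 0.70320 mol O.
SiO2: 42.54/60.083 = 0.70802 mol → 0.70802 mol Si, 1.41604 mol O.
Total oxygen = 2.82395 mol. Normalization factor = 12/2.82395 = 4.24937.
Si per 12 O = 0.70802 × 4.24937 = 3.009.

3.009 Si apfu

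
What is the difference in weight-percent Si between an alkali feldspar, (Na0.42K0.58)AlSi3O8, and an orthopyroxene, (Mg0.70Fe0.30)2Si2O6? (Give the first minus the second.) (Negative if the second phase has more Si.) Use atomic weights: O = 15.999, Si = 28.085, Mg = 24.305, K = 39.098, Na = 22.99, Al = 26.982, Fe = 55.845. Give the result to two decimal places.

5.46 percentage points

M((Na0.42K0.58)AlSi3O8) = 271.562 g/mol, so wt% Si = 84.255/271.562 × 100 = 31.03%.
M((Mg0.70Fe0.30)2Si2O6) = 219.698 g/mol, so wt% Si = 56.170/219.698 × 100 = 25.57%.
31.03 − 25.57 = 5.46 pp.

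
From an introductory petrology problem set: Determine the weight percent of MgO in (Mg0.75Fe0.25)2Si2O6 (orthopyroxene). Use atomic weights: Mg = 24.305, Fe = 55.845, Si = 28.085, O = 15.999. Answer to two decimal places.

Molar mass of (Mg0.75Fe0.25)2Si2O6 = 1.50·24.305 + 0.50·55.845 + 2·28.085 + 6·15.999 = 216.544 g/mol.
Each formula unit contains 1.50 Mg, equivalent to 1.50/1 = 1.5000 mol MgO.
M(MgO) = 1×24.305 + 1×15.999 = 40.304 g/mol.
Mass of MgO per formula unit = 1.5000 × 40.304 = 60.456 g.
MgO wt% = 60.456 / 216.544 × 100 = 27.92%.

27.92 wt%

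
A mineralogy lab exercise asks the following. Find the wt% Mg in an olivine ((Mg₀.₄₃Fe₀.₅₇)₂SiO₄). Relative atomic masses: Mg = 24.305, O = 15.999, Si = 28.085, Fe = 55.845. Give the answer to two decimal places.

11.83 mass %

M((Mg₀.₄₃Fe₀.₅₇)₂SiO₄) = 176.647 g/mol.
Mg contributes 0.86 × 24.305 = 20.902 g per mole.
20.902/176.647 = 0.1183 → 11.83%.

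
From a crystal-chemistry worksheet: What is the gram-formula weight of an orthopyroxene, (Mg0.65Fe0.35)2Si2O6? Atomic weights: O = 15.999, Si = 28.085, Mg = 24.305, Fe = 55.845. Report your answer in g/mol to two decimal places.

222.85 g/mol

The formula mass is the sum 1.30×24.305 + 0.70×55.845 + 2×28.085 + 6×15.999.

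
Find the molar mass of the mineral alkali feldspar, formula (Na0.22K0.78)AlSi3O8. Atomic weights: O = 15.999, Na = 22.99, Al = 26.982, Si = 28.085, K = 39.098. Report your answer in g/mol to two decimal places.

Na: 0.22 × 22.99 = 5.0578
K: 0.78 × 39.098 = 30.4964
Al: 1 × 26.982 = 26.9820
Si: 3 × 28.085 = 84.2550
O: 8 × 15.999 = 127.9920
Summing the contributions gives the formula mass.

274.78 g/mol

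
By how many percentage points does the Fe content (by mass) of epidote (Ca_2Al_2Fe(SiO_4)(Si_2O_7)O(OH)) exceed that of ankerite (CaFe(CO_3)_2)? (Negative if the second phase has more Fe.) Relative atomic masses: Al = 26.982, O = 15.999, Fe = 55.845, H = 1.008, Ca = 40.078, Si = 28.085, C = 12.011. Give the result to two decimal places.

Fe in Ca_2Al_2Fe(SiO_4)(Si_2O_7)O(OH): molar mass 483.215 g/mol; 1×55.845 = 55.845 g → 11.56 wt%.
Fe in CaFe(CO_3)_2: molar mass 215.939 g/mol; 1×55.845 = 55.845 g → 25.86 wt%.
Difference = 11.56 − 25.86 = -14.30 percentage points.

-14.30 percentage points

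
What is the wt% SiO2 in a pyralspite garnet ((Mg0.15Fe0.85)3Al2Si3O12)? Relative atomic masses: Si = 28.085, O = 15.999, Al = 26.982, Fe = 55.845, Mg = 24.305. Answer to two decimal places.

37.28 wt%

M((Mg0.15Fe0.85)3Al2Si3O12) = 483.549 g/mol; M(SiO2) = 60.083 g/mol.
Moles SiO2 per formula unit = 3 Si ÷ 1 = 3.0000.
SiO2 fraction = (3.0000 × 60.083) / 483.549 = 180.249/483.549 = 0.3728.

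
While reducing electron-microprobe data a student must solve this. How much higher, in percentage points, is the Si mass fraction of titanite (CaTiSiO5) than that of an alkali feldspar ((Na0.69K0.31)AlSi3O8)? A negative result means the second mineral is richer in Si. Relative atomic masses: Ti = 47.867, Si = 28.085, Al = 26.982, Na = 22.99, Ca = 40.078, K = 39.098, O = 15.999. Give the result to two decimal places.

-17.20 percentage points

M(CaTiSiO5) = 196.025 g/mol, so wt% Si = 28.085/196.025 × 100 = 14.33%.
M((Na0.69K0.31)AlSi3O8) = 267.212 g/mol, so wt% Si = 84.255/267.212 × 100 = 31.53%.
14.33 − 31.53 = -17.20 pp.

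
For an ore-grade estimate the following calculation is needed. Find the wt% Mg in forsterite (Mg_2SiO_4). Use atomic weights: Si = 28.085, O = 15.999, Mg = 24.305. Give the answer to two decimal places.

34.55 wt%

Formula mass = 2×24.305 + 1×28.085 + 4×15.999 = 140.691 g/mol, of which 48.610 g is Mg.
So Mg makes up 48.610/140.691 = 0.3455 of the mass, i.e. 34.55%.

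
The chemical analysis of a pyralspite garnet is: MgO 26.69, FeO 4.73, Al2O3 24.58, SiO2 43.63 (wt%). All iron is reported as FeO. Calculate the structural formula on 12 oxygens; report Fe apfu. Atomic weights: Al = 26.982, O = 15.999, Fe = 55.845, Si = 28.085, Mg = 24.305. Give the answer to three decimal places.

0.272 Fe apfu

26.69 wt% MgO ÷ 40.304 g/mol = 0.66222 mol, giving 0.66222 Mg and 0.66222 O.
4.73 wt% FeO ÷ 71.844 g/mol = 0.06584 mol, giving 0.06584 Fe and 0.06584 O.
24.58 wt% Al2O3 ÷ 101.961 g/mol = 0.24107 mol, giving 0.48214 Al and 0.72321 O.
43.63 wt% SiO2 ÷ 60.083 g/mol = 0.72616 mol, giving 0.72616 Si and 1.45232 O.
Oxygen sums to 2.90359; scaling by 12/2.90359 = 4.13281 puts the formula on 12 O.
Fe: 0.06584 × 4.13281 = 0.272 atoms per formula unit.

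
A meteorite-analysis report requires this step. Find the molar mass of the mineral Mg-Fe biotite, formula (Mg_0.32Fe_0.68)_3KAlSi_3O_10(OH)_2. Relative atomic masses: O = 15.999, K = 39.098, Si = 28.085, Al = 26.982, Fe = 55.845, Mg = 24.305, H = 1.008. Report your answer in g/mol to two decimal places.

M = 0.96×24.305 + 2.04×55.845 + 1×39.098 + 1×26.982 + 3×28.085 + 12×15.999 + 2×1.008

481.60 g/mol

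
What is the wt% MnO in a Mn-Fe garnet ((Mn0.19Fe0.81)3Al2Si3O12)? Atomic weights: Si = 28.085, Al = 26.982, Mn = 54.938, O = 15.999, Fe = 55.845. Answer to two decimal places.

8.13 wt%

M((Mn0.19Fe0.81)3Al2Si3O12) = 497.225 g/mol; M(MnO) = 70.937 g/mol.
Moles MnO per formula unit = 0.57 Mn ÷ 1 = 0.5700.
MnO fraction = (0.5700 × 70.937) / 497.225 = 40.434/497.225 = 0.0813.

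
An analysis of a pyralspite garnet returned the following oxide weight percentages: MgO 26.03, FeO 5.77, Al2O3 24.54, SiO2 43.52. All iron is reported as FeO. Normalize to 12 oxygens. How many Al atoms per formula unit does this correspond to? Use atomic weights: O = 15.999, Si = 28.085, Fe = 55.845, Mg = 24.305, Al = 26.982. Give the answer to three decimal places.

1.994 Al apfu

MgO (M=40.304): mol = 0.64584; Mg = 0.64584, O = 0.64584.
FeO (M=71.844): mol = 0.08031; Fe = 0.08031, O = 0.08031.
Al2O3 (M=101.961): mol = 0.24068; Al = 0.48136, O = 0.72204.
SiO2 (M=60.083): mol = 0.72433; Si = 0.72433, O = 1.44866.
ΣO = 2.89685; factor = 12/ΣO = 4.14243.
Al apfu = 0.48136 × 4.14243 = 1.994.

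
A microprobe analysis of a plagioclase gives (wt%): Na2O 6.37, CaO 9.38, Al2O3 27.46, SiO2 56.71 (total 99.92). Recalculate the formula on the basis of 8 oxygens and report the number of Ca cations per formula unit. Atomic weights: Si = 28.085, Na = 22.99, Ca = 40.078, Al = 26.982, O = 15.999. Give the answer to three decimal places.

Na2O: 6.37/61.979 = 0.10278 mol → 0.20556 mol Na, 0.10278 mol O.
CaO: 9.38/56.077 = 0.16727 mol → 0.16727 mol Ca, 0.16727 mol O.
Al2O3: 27.46/101.961 = 0.26932 mol → 0.53864 mol Al, 0.80796 mol O.
SiO2: 56.71/60.083 = 0.94386 mol → 0.94386 mol Si, 1.88772 mol O.
Total oxygen = 2.96573 mol. Normalization factor = 8/2.96573 = 2.69748.
Ca per 8 O = 0.16727 × 2.69748 = 0.451.

0.451 Ca apfu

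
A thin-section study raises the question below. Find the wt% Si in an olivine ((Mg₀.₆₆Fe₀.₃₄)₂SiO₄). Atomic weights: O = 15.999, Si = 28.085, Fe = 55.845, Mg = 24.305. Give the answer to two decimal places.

Molar mass of (Mg₀.₆₆Fe₀.₃₄)₂SiO₄: 1.32*24.305 + 0.68*55.845 + 1*28.085 + 4*15.999 = 162.138 g/mol.
Mass of Si per formula unit: 1 × 28.085 = 28.085 g.
Weight fraction Si = 28.085 / 162.138 = 0.1732.

17.32 wt%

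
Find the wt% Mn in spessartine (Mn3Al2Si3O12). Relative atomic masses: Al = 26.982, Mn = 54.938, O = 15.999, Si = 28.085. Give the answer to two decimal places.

M(Mn3Al2Si3O12) = 495.021 g/mol.
Mn contributes 3 × 54.938 = 164.814 g per mole.
164.814/495.021 = 0.3329 → 33.29%.

33.29 mass %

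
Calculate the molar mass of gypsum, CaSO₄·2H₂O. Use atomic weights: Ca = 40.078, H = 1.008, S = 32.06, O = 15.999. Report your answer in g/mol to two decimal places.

172.16 g/mol

The formula mass is the sum 1×40.078 + 1×32.06 + 6×15.999 + 4×1.008.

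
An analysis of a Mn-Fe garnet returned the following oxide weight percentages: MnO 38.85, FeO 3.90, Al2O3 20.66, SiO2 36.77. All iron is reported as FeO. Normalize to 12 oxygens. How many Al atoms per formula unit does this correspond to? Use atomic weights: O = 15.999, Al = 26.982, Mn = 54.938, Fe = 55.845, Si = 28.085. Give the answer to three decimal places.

MnO (M=70.937): mol = 0.54767; Mn = 0.54767, O = 0.54767.
FeO (M=71.844): mol = 0.05428; Fe = 0.05428, O = 0.05428.
Al2O3 (M=101.961): mol = 0.20263; Al = 0.40526, O = 0.60789.
SiO2 (M=60.083): mol = 0.61199; Si = 0.61199, O = 1.22398.
ΣO = 2.43382; factor = 12/ΣO = 4.93052.
Al apfu = 0.40526 × 4.93052 = 1.998.

1.998 Al apfu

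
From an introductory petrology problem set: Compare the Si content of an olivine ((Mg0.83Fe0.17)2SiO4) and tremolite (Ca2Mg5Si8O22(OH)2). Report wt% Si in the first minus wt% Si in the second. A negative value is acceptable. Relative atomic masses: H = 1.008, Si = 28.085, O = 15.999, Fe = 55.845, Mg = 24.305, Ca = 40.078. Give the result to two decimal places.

Si in (Mg0.83Fe0.17)2SiO4: molar mass 151.415 g/mol; 1×28.085 = 28.085 g → 18.55 wt%.
Si in Ca2Mg5Si8O22(OH)2: molar mass 812.353 g/mol; 8×28.085 = 224.680 g → 27.66 wt%.
Difference = 18.55 − 27.66 = -9.11 percentage points.

-9.11 percentage points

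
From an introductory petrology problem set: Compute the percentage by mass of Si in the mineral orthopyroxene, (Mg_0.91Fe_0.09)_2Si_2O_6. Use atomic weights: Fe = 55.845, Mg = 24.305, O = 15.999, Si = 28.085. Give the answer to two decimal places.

Molar mass of (Mg_0.91Fe_0.09)_2Si_2O_6: 1.82×24.305 + 0.18×55.845 + 2×28.085 + 6×15.999 = 206.451 g/mol.
Mass of Si per formula unit: 2 × 28.085 = 56.170 g.
Weight fraction Si = 56.170 / 206.451 = 0.2721.

27.21 mass %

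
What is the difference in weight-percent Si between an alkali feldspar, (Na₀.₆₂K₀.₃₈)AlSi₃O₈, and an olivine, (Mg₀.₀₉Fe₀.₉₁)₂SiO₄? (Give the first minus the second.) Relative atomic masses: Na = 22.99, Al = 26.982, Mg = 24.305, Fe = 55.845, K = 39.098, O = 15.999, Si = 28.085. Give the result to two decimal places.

M((Na₀.₆₂K₀.₃₈)AlSi₃O₈) = 268.340 g/mol, so wt% Si = 84.255/268.340 × 100 = 31.40%.
M((Mg₀.₀₉Fe₀.₉₁)₂SiO₄) = 198.094 g/mol, so wt% Si = 28.085/198.094 × 100 = 14.18%.
31.40 − 14.18 = 17.22 pp.

17.22 percentage points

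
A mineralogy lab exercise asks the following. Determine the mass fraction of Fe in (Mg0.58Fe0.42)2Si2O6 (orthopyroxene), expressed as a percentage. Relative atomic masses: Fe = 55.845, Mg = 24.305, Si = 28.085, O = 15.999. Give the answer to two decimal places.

20.64 weight percent

M((Mg0.58Fe0.42)2Si2O6) = 227.268 g/mol.
Fe contributes 0.84 × 55.845 = 46.910 g per mole.
46.910/227.268 = 0.2064 → 20.64%.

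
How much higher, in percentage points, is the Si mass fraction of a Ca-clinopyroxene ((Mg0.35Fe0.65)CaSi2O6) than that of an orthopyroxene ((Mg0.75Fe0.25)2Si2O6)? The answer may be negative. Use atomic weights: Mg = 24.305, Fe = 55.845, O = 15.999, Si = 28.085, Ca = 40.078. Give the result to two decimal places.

-2.24 percentage points

M((Mg0.35Fe0.65)CaSi2O6) = 237.048 g/mol, so wt% Si = 56.170/237.048 × 100 = 23.70%.
M((Mg0.75Fe0.25)2Si2O6) = 216.544 g/mol, so wt% Si = 56.170/216.544 × 100 = 25.94%.
23.70 − 25.94 = -2.24 pp.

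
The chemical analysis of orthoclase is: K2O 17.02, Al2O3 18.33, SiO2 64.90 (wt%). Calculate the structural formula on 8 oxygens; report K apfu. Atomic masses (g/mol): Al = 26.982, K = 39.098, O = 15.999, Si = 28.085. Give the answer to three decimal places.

17.02 wt% K2O ÷ 94.195 g/mol = 0.18069 mol, giving 0.36138 K and 0.18069 O.
18.33 wt% Al2O3 ÷ 101.961 g/mol = 0.17977 mol, giving 0.35954 Al and 0.53931 O.
64.90 wt% SiO2 ÷ 60.083 g/mol = 1.08017 mol, giving 1.08017 Si and 2.16034 O.
Oxygen sums to 2.88034; scaling by 8/2.88034 = 2.77745 puts the formula on 8 O.
K: 0.36138 × 2.77745 = 1.004 atoms per formula unit.

1.004 K apfu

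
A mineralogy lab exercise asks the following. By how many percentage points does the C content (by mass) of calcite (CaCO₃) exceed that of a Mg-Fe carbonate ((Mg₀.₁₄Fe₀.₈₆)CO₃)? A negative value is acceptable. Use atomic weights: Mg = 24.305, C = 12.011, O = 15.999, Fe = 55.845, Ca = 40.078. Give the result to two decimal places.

1.22 percentage points

C in CaCO₃: molar mass 100.086 g/mol; 1×12.011 = 12.011 g → 12.00 wt%.
C in (Mg₀.₁₄Fe₀.₈₆)CO₃: molar mass 111.437 g/mol; 1×12.011 = 12.011 g → 10.78 wt%.
Difference = 12.00 − 10.78 = 1.22 percentage points.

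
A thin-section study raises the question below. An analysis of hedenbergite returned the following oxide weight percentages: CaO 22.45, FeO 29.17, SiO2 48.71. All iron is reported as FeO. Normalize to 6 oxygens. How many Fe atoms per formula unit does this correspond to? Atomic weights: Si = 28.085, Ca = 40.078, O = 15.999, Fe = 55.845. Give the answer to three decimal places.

1.003 Fe apfu

22.45 wt% CaO ÷ 56.077 g/mol = 0.40034 mol, giving 0.40034 Ca and 0.40034 O.
29.17 wt% FeO ÷ 71.844 g/mol = 0.40602 mol, giving 0.40602 Fe and 0.40602 O.
48.71 wt% SiO2 ÷ 60.083 g/mol = 0.81071 mol, giving 0.81071 Si and 1.62142 O.
Oxygen sums to 2.42778; scaling by 6/2.42778 = 2.47139 puts the formula on 6 O.
Fe: 0.40602 × 2.47139 = 1.003 atoms per formula unit.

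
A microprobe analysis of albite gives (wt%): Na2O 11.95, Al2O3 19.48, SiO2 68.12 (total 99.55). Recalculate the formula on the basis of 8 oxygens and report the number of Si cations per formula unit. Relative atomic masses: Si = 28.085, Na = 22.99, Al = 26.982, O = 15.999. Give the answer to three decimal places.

Na2O (M=61.979): mol = 0.19281; Na = 0.38562, O = 0.19281.
Al2O3 (M=101.961): mol = 0.19105; Al = 0.38210, O = 0.57315.
SiO2 (M=60.083): mol = 1.13376; Si = 1.13376, O = 2.26752.
ΣO = 3.03348; factor = 8/ΣO = 2.63724.
Si apfu = 1.13376 × 2.63724 = 2.990.

2.990 Si apfu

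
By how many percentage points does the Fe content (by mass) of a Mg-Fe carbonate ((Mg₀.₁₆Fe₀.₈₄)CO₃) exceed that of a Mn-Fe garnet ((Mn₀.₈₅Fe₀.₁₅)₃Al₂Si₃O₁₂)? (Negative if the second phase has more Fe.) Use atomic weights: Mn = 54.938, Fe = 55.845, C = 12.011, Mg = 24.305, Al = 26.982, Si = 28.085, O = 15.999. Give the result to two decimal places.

37.26 percentage points

M((Mg₀.₁₆Fe₀.₈₄)CO₃) = 110.807 g/mol, so wt% Fe = 46.910/110.807 × 100 = 42.33%.
M((Mn₀.₈₅Fe₀.₁₅)₃Al₂Si₃O₁₂) = 495.429 g/mol, so wt% Fe = 25.130/495.429 × 100 = 5.07%.
42.33 − 5.07 = 37.26 pp.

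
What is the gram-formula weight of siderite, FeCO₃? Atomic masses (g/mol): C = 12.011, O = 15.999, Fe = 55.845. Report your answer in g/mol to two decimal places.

115.85 g/mol

The formula mass is the sum 1(55.845) + 1(12.011) + 3(15.999).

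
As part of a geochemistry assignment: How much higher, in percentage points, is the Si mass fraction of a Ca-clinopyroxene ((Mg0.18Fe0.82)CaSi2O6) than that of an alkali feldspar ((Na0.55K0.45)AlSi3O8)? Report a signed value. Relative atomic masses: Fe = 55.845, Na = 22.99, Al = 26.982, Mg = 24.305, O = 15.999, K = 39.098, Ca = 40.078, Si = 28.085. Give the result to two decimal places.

Si in (Mg0.18Fe0.82)CaSi2O6: molar mass 242.410 g/mol; 2×28.085 = 56.170 g → 23.17 wt%.
Si in (Na0.55K0.45)AlSi3O8: molar mass 269.468 g/mol; 3×28.085 = 84.255 g → 31.27 wt%.
Difference = 23.17 − 31.27 = -8.10 percentage points.

-8.10 percentage points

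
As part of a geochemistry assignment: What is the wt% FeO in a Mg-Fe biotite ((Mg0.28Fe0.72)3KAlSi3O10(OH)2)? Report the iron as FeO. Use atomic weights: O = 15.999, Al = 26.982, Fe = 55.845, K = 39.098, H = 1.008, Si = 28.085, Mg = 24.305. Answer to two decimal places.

31.97 wt%

Formula mass = 485.380 g/mol.
2.16 Fe → 2.1600 mol FeO per formula unit; M(FeO) = 71.844, so FeO mass = 155.183 g.
155.183/485.380 × 100 = 31.97 wt%.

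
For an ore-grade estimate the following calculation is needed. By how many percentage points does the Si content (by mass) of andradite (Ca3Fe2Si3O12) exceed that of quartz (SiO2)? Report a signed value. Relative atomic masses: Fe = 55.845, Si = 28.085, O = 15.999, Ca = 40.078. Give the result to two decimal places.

M(Ca3Fe2Si3O12) = 508.167 g/mol, so wt% Si = 84.255/508.167 × 100 = 16.58%.
M(SiO2) = 60.083 g/mol, so wt% Si = 28.085/60.083 × 100 = 46.74%.
16.58 − 46.74 = -30.16 pp.

-30.16 percentage points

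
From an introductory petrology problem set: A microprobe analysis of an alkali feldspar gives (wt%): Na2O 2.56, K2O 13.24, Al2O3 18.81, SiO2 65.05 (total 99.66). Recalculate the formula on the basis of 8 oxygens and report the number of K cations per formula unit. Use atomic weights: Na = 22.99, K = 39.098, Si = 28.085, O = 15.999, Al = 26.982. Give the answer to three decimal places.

Na2O: 2.56/61.979 = 0.04130 mol → 0.08260 mol Na, 0.04130 mol O.
K2O: 13.24/94.195 = 0.14056 mol → 0.28112 mol K, 0.14056 mol O.
Al2O3: 18.81/101.961 = 0.18448 mol → 0.36896 mol Al, 0.55344 mol O.
SiO2: 65.05/60.083 = 1.08267 mol → 1.08267 mol Si, 2.16534 mol O.
Total oxygen = 2.90064 mol. Normalization factor = 8/2.90064 = 2.75801.
K per 8 O = 0.28112 × 2.75801 = 0.775.

0.775 K apfu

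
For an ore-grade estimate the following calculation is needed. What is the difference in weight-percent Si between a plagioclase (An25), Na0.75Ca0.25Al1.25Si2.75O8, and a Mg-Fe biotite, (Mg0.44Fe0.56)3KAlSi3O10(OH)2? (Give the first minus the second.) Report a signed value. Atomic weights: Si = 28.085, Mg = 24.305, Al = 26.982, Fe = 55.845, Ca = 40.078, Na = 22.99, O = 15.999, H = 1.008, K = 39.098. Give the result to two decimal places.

M(Na0.75Ca0.25Al1.25Si2.75O8) = 266.215 g/mol, so wt% Si = 77.234/266.215 × 100 = 29.01%.
M((Mg0.44Fe0.56)3KAlSi3O10(OH)2) = 470.241 g/mol, so wt% Si = 84.255/470.241 × 100 = 17.92%.
29.01 − 17.92 = 11.09 pp.

11.09 percentage points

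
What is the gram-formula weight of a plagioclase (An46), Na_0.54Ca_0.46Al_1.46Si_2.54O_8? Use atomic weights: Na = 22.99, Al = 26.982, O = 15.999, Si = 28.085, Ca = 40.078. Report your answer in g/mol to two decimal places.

269.57 g/mol

Na: 0.54 × 22.99 = 12.4146
Ca: 0.46 × 40.078 = 18.4359
Al: 1.46 × 26.982 = 39.3937
Si: 2.54 × 28.085 = 71.3359
O: 8 × 15.999 = 127.9920
Summing the contributions gives the formula mass.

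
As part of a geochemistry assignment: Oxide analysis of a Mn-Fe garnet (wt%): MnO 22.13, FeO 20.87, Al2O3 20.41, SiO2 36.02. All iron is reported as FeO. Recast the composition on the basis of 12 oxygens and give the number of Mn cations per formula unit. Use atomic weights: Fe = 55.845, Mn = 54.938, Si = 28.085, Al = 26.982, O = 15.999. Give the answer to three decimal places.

22.13 wt% MnO ÷ 70.937 g/mol = 0.31197 mol, giving 0.31197 Mn and 0.31197 O.
20.87 wt% FeO ÷ 71.844 g/mol = 0.29049 mol, giving 0.29049 Fe and 0.29049 O.
20.41 wt% Al2O3 ÷ 101.961 g/mol = 0.20017 mol, giving 0.40034 Al and 0.60051 O.
36.02 wt% SiO2 ÷ 60.083 g/mol = 0.59950 mol, giving 0.59950 Si and 1.19900 O.
Oxygen sums to 2.40197; scaling by 12/2.40197 = 4.99590 puts the formula on 12 O.
Mn: 0.31197 × 4.99590 = 1.559 atoms per formula unit.

1.559 Mn apfu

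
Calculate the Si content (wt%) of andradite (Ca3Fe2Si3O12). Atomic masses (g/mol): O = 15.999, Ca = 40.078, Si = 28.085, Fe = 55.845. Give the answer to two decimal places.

Formula mass = 3×40.078 + 2×55.845 + 3×28.085 + 12×15.999 = 508.167 g/mol, of which 84.255 g is Si.
So Si makes up 84.255/508.167 = 0.1658 of the mass, i.e. 16.58%.

16.58 wt%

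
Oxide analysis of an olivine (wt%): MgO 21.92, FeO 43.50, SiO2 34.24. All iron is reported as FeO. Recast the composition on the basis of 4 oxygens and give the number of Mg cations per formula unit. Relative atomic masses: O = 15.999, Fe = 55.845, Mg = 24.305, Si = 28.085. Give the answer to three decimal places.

0.950 Mg apfu

MgO (M=40.304): mol = 0.54387; Mg = 0.54387, O = 0.54387.
FeO (M=71.844): mol = 0.60548; Fe = 0.60548, O = 0.60548.
SiO2 (M=60.083): mol = 0.56988; Si = 0.56988, O = 1.13976.
ΣO = 2.28911; factor = 4/ΣO = 1.74740.
Mg apfu = 0.54387 × 1.74740 = 0.950.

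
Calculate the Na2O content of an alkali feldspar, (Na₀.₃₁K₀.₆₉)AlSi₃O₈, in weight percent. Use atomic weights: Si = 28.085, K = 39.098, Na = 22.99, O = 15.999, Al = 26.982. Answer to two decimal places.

3.51 wt%

Formula mass = 273.334 g/mol.
0.31 Na → 0.1550 mol Na2O per formula unit; M(Na2O) = 61.979, so Na2O mass = 9.607 g.
9.607/273.334 × 100 = 3.51 wt%.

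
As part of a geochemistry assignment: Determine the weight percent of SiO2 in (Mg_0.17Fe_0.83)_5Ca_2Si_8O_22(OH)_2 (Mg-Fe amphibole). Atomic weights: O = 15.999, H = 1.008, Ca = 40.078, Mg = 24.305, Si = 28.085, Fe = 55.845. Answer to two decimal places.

50.96 wt%

Molar mass of (Mg_0.17Fe_0.83)_5Ca_2Si_8O_22(OH)_2 = 0.85×24.305 + 4.15×55.845 + 2×40.078 + 8×28.085 + 24×15.999 + 2×1.008 = 943.244 g/mol.
Each formula unit contains 8 Si, equivalent to 8/1 = 8.0000 mol SiO2.
M(SiO2) = 1×28.085 + 2×15.999 = 60.083 g/mol.
Mass of SiO2 per formula unit = 8.0000 × 60.083 = 480.664 g.
SiO2 wt% = 480.664 / 943.244 × 100 = 50.96%.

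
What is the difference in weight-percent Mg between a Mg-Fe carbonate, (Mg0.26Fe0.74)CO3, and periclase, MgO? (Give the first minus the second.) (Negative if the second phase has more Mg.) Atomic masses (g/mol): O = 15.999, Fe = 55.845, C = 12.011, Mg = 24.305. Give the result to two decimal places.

-54.43 percentage points

M((Mg0.26Fe0.74)CO3) = 107.653 g/mol, so wt% Mg = 6.319/107.653 × 100 = 5.87%.
M(MgO) = 40.304 g/mol, so wt% Mg = 24.305/40.304 × 100 = 60.30%.
5.87 − 60.30 = -54.43 pp.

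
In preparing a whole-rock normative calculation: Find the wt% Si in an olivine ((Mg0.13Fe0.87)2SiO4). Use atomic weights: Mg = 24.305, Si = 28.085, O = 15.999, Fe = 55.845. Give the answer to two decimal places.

Formula mass = 0.26·24.305 + 1.74·55.845 + 1·28.085 + 4·15.999 = 195.571 g/mol, of which 28.085 g is Si.
So Si makes up 28.085/195.571 = 0.1436 of the mass, i.e. 14.36%.

14.36 mass %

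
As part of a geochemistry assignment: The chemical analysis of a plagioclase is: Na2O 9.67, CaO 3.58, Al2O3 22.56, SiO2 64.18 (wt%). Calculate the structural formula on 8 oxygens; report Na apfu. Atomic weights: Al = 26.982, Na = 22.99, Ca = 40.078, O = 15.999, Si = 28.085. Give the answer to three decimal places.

0.827 Na apfu

Na2O (M=61.979): mol = 0.15602; Na = 0.31204, O = 0.15602.
CaO (M=56.077): mol = 0.06384; Ca = 0.06384, O = 0.06384.
Al2O3 (M=101.961): mol = 0.22126; Al = 0.44252, O = 0.66378.
SiO2 (M=60.083): mol = 1.06819; Si = 1.06819, O = 2.13638.
ΣO = 3.02002; factor = 8/ΣO = 2.64899.
Na apfu = 0.31204 × 2.64899 = 0.827.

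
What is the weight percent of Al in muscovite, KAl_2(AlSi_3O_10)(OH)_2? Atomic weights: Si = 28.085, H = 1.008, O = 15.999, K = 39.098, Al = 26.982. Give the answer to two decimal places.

20.32 weight percent

Formula mass = 1·39.098 + 3·26.982 + 3·28.085 + 12·15.999 + 2·1.008 = 398.303 g/mol, of which 80.946 g is Al.
So Al makes up 80.946/398.303 = 0.2032 of the mass, i.e. 20.32%.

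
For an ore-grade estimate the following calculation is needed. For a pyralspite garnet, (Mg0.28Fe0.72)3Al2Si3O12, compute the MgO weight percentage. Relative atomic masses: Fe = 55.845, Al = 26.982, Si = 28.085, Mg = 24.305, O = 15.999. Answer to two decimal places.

7.18 wt%

Formula mass = 471.248 g/mol.
0.84 Mg → 0.8400 mol MgO per formula unit; M(MgO) = 40.304, so MgO mass = 33.855 g.
33.855/471.248 × 100 = 7.18 wt%.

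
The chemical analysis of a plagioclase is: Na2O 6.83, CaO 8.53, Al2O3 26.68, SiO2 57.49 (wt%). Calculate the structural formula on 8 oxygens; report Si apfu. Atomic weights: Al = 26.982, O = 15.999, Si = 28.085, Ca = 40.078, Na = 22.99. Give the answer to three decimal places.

Na2O: 6.83/61.979 = 0.11020 mol → 0.22040 mol Na, 0.11020 mol O.
CaO: 8.53/56.077 = 0.15211 mol → 0.15211 mol Ca, 0.15211 mol O.
Al2O3: 26.68/101.961 = 0.26167 mol → 0.52334 mol Al, 0.78501 mol O.
SiO2: 57.49/60.083 = 0.95684 mol → 0.95684 mol Si, 1.91368 mol O.
Total oxygen = 2.96100 mol. Normalization factor = 8/2.96100 = 2.70179.
Si per 8 O = 0.95684 × 2.70179 = 2.585.

2.585 Si apfu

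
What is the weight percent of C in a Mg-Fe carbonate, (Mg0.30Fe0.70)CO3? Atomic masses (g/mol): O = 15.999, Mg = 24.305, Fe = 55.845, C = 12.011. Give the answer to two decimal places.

11.29 wt%

M((Mg0.30Fe0.70)CO3) = 106.391 g/mol.
C contributes 1 × 12.011 = 12.011 g per mole.
12.011/106.391 = 0.1129 → 11.29%.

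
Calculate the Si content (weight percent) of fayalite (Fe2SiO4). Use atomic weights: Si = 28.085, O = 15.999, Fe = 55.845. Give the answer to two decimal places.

Molar mass of Fe2SiO4: 2·55.845 + 1·28.085 + 4·15.999 = 203.771 g/mol.
Mass of Si per formula unit: 1 × 28.085 = 28.085 g.
Weight fraction Si = 28.085 / 203.771 = 0.1378.

13.78 weight percent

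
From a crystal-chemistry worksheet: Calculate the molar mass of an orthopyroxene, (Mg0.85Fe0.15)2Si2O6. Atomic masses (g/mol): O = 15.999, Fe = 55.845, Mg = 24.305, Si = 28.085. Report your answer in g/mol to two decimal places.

210.24 g/mol

M = 1.70·24.305 + 0.30·55.845 + 2·28.085 + 6·15.999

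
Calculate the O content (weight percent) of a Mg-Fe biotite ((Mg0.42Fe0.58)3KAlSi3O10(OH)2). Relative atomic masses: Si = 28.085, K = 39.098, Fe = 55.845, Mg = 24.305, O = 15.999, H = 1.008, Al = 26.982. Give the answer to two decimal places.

40.66 weight percent

M((Mg0.42Fe0.58)3KAlSi3O10(OH)2) = 472.134 g/mol.
O contributes 12 × 15.999 = 191.988 g per mole.
191.988/472.134 = 0.4066 → 40.66%.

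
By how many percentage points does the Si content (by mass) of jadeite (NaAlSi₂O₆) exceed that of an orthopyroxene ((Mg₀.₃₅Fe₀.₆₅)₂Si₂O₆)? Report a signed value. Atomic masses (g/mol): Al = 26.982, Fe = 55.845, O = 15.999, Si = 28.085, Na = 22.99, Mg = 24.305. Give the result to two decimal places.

4.56 percentage points

M(NaAlSi₂O₆) = 202.136 g/mol, so wt% Si = 56.170/202.136 × 100 = 27.79%.
M((Mg₀.₃₅Fe₀.₆₅)₂Si₂O₆) = 241.776 g/mol, so wt% Si = 56.170/241.776 × 100 = 23.23%.
27.79 − 23.23 = 4.56 pp.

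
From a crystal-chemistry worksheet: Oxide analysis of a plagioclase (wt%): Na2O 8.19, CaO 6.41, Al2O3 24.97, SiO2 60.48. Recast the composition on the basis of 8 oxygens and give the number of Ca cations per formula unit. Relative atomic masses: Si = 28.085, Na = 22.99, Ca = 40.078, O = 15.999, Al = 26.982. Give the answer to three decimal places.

0.305 Ca apfu

Na2O (M=61.979): mol = 0.13214; Na = 0.26428, O = 0.13214.
CaO (M=56.077): mol = 0.11431; Ca = 0.11431, O = 0.11431.
Al2O3 (M=101.961): mol = 0.24490; Al = 0.48980, O = 0.73470.
SiO2 (M=60.083): mol = 1.00661; Si = 1.00661, O = 2.01322.
ΣO = 2.99437; factor = 8/ΣO = 2.67168.
Ca apfu = 0.11431 × 2.67168 = 0.305.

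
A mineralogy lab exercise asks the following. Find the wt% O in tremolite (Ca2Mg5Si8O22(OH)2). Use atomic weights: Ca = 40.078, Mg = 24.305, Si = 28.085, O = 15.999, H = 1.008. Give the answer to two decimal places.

M(Ca2Mg5Si8O22(OH)2) = 812.353 g/mol.
O contributes 24 × 15.999 = 383.976 g per mole.
383.976/812.353 = 0.4727 → 47.27%.

47.27 weight percent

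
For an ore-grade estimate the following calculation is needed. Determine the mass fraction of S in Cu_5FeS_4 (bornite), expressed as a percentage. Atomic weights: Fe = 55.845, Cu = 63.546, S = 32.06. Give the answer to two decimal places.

Formula mass = 5*63.546 + 1*55.845 + 4*32.06 = 501.815 g/mol, of which 128.240 g is S.
So S makes up 128.240/501.815 = 0.2556 of the mass, i.e. 25.56%.

25.56 wt%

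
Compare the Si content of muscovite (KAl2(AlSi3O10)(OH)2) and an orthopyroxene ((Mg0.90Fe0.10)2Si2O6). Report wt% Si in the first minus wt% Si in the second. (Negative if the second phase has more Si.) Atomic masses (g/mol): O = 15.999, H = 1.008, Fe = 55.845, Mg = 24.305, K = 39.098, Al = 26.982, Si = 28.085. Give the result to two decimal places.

-5.97 percentage points

Si in KAl2(AlSi3O10)(OH)2: molar mass 398.303 g/mol; 3×28.085 = 84.255 g → 21.15 wt%.
Si in (Mg0.90Fe0.10)2Si2O6: molar mass 207.082 g/mol; 2×28.085 = 56.170 g → 27.12 wt%.
Difference = 21.15 − 27.12 = -5.97 percentage points.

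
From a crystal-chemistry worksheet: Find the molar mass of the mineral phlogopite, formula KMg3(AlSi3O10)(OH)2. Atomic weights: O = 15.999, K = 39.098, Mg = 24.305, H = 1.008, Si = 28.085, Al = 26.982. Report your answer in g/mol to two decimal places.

417.25 g/mol

M = 1*39.098 + 3*24.305 + 1*26.982 + 3*28.085 + 12*15.999 + 2*1.008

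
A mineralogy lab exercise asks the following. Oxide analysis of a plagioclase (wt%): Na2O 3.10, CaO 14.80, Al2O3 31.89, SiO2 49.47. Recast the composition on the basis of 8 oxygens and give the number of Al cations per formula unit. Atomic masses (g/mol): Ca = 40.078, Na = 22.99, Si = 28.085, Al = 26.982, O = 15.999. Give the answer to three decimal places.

Na2O: 3.10/61.979 = 0.05002 mol → 0.10004 mol Na, 0.05002 mol O.
CaO: 14.80/56.077 = 0.26392 mol → 0.26392 mol Ca, 0.26392 mol O.
Al2O3: 31.89/101.961 = 0.31277 mol → 0.62554 mol Al, 0.93831 mol O.
SiO2: 49.47/60.083 = 0.82336 mol → 0.82336 mol Si, 1.64672 mol O.
Total oxygen = 2.89897 mol. Normalization factor = 8/2.89897 = 2.75960.
Al per 8 O = 0.62554 × 2.75960 = 1.726.

1.726 Al apfu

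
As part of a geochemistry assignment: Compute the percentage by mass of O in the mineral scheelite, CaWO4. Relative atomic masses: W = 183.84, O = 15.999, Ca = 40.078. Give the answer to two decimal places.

M(CaWO4) = 287.914 g/mol.
O contributes 4 × 15.999 = 63.996 g per mole.
63.996/287.914 = 0.2223 → 22.23%.

22.23 weight percent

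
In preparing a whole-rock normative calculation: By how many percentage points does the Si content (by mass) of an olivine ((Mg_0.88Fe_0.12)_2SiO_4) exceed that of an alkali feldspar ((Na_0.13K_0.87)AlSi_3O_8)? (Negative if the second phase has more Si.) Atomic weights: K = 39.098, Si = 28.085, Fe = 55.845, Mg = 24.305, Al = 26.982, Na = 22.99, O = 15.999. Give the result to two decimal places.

First mineral: 28.085 g Si in 148.261 g formula = 18.94 wt% Si.
Second mineral: 84.255 g Si in 276.233 g formula = 30.50 wt% Si.
18.94% − 30.50% gives a difference of -11.56 percentage points.

-11.56 percentage points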